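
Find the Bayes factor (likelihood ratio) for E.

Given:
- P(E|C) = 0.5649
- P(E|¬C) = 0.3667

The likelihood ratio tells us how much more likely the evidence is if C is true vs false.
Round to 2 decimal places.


Likelihood Ratio (LR) = P(E|C) / P(E|¬C)

LR = 0.5649 / 0.3667
   = 1.54

The evidence is 1.54 times more likely if C is true than if C is false.
Because LR exceeds 1, E is evidence for C.


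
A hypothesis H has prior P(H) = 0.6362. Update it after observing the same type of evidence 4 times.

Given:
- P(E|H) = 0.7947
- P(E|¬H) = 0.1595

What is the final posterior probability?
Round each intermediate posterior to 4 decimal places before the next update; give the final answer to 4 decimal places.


Sequential Bayesian updating:

Initial prior: P(H) = 0.6362

Update 1:
  P(E) = 0.7947 × 0.6362 + 0.1595 × 0.3638 = 0.50558814 + 0.05802610 = 0.56361424
  P(H|E) = 0.50558814 / 0.56361424 = 0.8970

Update 2:
  P(E) = 0.7947 × 0.8970 + 0.1595 × 0.1030 = 0.71284590 + 0.01642850 = 0.72927440
  P(H|E) = 0.71284590 / 0.72927440 = 0.9775

Update 3:
  P(E) = 0.7947 × 0.9775 + 0.1595 × 0.0225 = 0.77681925 + 0.00358875 = 0.78040800
  P(H|E) = 0.77681925 / 0.78040800 = 0.9954

Update 4:
  P(E) = 0.7947 × 0.9954 + 0.1595 × 0.0046 = 0.79104438 + 0.00073370 = 0.79177808
  P(H|E) = 0.79104438 / 0.79177808 = 0.9991

Final posterior: 0.9991


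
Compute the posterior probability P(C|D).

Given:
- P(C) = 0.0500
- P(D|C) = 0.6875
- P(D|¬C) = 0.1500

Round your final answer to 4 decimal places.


Bayes' theorem: P(C|D) = P(D|C) × P(C) / P(D)

Step 1: Calculate P(D) using law of total probability
P(D) = P(D|C)P(C) + P(D|¬C)P(¬C)
     = 0.6875 × 0.0500 + 0.1500 × 0.9500
     = 0.03437500 + 0.14250000
     = 0.17687500

Step 2: Apply Bayes' theorem
P(C|D) = P(D|C) × P(C) / P(D)
       = 0.03437500 / 0.17687500
       = 0.1943


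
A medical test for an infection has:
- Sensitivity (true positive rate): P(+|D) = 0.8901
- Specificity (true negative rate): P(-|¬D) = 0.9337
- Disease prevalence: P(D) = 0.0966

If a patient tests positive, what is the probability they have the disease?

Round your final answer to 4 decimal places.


Let D = has disease, + = positive test

Given:
- P(D) = 0.0966 (prevalence)
- P(+|D) = 0.8901 (sensitivity)
- P(-|¬D) = 0.9337 (specificity)
- P(+|¬D) = 0.0663 (false positive rate = 1 - specificity)

Step 1: Find P(+)
P(+) = P(+|D)P(D) + P(+|¬D)P(¬D)
     = 0.8901 × 0.0966 + 0.0663 × 0.9034
     = 0.08598366 + 0.05989542
     = 0.14587908

Step 2: Apply Bayes' theorem for P(D|+)
P(D|+) = P(+|D)P(D) / P(+)
       = 0.08598366 / 0.14587908
       = 0.5894


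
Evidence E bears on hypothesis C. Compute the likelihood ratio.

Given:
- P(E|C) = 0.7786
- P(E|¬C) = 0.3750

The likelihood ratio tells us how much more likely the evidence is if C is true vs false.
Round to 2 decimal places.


Likelihood Ratio (LR) = P(E|C) / P(E|¬C)

LR = 0.7786 / 0.3750
   = 2.08

The evidence is 2.08 times more likely if C is true than if C is false.
Because LR exceeds 1, E is evidence for C.


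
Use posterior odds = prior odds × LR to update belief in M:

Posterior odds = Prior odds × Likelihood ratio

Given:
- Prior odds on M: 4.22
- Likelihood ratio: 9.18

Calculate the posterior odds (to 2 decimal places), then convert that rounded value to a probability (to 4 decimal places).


Step 1: Calculate posterior odds
Posterior odds = Prior odds × LR
               = 4.22 × 9.18
               = 38.74

Step 2: Convert to probability
P(M|E) = Posterior odds / (1 + Posterior odds)
       = 38.74 / (1 + 38.74)
       = 38.74 / 39.74
       = 0.9748

The evidence increased P(M) from 0.8084 to 0.9748.


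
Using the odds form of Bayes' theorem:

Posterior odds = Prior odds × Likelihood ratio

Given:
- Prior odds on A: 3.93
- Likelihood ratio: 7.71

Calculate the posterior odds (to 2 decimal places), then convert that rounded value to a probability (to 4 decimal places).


Step 1: Calculate posterior odds
Posterior odds = Prior odds × LR
               = 3.93 × 7.71
               = 30.30

Step 2: Convert to probability
P(A|E) = Posterior odds / (1 + Posterior odds)
       = 30.30 / (1 + 30.30)
       = 30.30 / 31.30
       = 0.9681

The evidence increased P(A) from 0.7972 to 0.9681.


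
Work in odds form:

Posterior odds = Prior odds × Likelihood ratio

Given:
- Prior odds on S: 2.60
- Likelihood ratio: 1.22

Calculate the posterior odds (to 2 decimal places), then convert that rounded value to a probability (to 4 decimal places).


Step 1: Calculate posterior odds
Posterior odds = Prior odds × LR
               = 2.60 × 1.22
               = 3.17

Step 2: Convert to probability
P(S|E) = Posterior odds / (1 + Posterior odds)
       = 3.17 / (1 + 3.17)
       = 3.17 / 4.17
       = 0.7602

The evidence increased P(S) from 0.7222 to 0.7602.


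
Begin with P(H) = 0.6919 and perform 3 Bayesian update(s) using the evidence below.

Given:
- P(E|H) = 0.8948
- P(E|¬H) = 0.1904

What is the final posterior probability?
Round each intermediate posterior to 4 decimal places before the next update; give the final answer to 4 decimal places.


Sequential Bayesian updating:

Initial prior: P(H) = 0.6919

Update 1:
  P(E) = 0.8948 × 0.6919 + 0.1904 × 0.3081 = 0.61911212 + 0.05866224 = 0.67777436
  P(H|E) = 0.61911212 / 0.67777436 = 0.9134

Update 2:
  P(E) = 0.8948 × 0.9134 + 0.1904 × 0.0866 = 0.81731032 + 0.01648864 = 0.83379896
  P(H|E) = 0.81731032 / 0.83379896 = 0.9802

Update 3:
  P(E) = 0.8948 × 0.9802 + 0.1904 × 0.0198 = 0.87708296 + 0.00376992 = 0.88085288
  P(H|E) = 0.87708296 / 0.88085288 = 0.9957

Final posterior: 0.9957


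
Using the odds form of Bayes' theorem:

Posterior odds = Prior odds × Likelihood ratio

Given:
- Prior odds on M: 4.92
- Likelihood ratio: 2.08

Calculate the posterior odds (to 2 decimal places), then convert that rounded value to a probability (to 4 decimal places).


Step 1: Calculate posterior odds
Posterior odds = Prior odds × LR
               = 4.92 × 2.08
               = 10.23

Step 2: Convert to probability
P(M|E) = Posterior odds / (1 + Posterior odds)
       = 10.23 / (1 + 10.23)
       = 10.23 / 11.23
       = 0.9110

The evidence increased P(M) from 0.8311 to 0.9110.


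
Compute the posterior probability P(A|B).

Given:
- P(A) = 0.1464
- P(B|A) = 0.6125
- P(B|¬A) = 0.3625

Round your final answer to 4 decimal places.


Bayes' theorem: P(A|B) = P(B|A) × P(A) / P(B)

Step 1: Calculate P(B) using law of total probability
P(B) = P(B|A)P(A) + P(B|¬A)P(¬A)
     = 0.6125 × 0.1464 + 0.3625 × 0.8536
     = 0.08967000 + 0.30943000
     = 0.39910000

Step 2: Apply Bayes' theorem
P(A|B) = P(B|A) × P(A) / P(B)
       = 0.08967000 / 0.39910000
       = 0.2247


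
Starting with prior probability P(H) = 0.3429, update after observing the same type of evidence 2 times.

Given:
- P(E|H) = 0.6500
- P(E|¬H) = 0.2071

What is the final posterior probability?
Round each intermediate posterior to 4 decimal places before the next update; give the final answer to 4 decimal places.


Sequential Bayesian updating:

Initial prior: P(H) = 0.3429

Update 1:
  P(E) = 0.6500 × 0.3429 + 0.2071 × 0.6571 = 0.22288500 + 0.13608541 = 0.35897041
  P(H|E) = 0.22288500 / 0.35897041 = 0.6209

Update 2:
  P(E) = 0.6500 × 0.6209 + 0.2071 × 0.3791 = 0.40358500 + 0.07851161 = 0.48209661
  P(H|E) = 0.40358500 / 0.48209661 = 0.8371

Final posterior: 0.8371


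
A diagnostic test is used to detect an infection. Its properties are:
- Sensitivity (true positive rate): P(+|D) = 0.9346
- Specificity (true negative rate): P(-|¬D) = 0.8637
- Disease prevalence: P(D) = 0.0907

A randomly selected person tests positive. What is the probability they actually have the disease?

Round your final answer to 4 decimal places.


Let D = has disease, + = positive test

Given:
- P(D) = 0.0907 (prevalence)
- P(+|D) = 0.9346 (sensitivity)
- P(-|¬D) = 0.8637 (specificity)
- P(+|¬D) = 0.1363 (false positive rate = 1 - specificity)

Step 1: Find P(+)
P(+) = P(+|D)P(D) + P(+|¬D)P(¬D)
     = 0.9346 × 0.0907 + 0.1363 × 0.9093
     = 0.08476822 + 0.12393759
     = 0.20870581

Step 2: Apply Bayes' theorem for P(D|+)
P(D|+) = P(+|D)P(D) / P(+)
       = 0.08476822 / 0.20870581
       = 0.4062


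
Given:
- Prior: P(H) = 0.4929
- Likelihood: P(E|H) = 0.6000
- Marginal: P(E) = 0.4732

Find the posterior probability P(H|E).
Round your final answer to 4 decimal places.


Using Bayes' theorem:

P(H|E) = P(E|H) × P(H) / P(E)
       = 0.6000 × 0.4929 / 0.4732
       = 0.29574000 / 0.4732
       = 0.6250

The evidence strengthens our belief in H.
Prior: 0.4929 → Posterior: 0.6250


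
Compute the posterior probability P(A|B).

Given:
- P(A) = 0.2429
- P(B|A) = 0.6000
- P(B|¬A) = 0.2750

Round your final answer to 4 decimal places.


Bayes' theorem: P(A|B) = P(B|A) × P(A) / P(B)

Step 1: Calculate P(B) using law of total probability
P(B) = P(B|A)P(A) + P(B|¬A)P(¬A)
     = 0.6000 × 0.2429 + 0.2750 × 0.7571
     = 0.14574000 + 0.20820250
     = 0.35394250

Step 2: Apply Bayes' theorem
P(A|B) = P(B|A) × P(A) / P(B)
       = 0.14574000 / 0.35394250
       = 0.4118


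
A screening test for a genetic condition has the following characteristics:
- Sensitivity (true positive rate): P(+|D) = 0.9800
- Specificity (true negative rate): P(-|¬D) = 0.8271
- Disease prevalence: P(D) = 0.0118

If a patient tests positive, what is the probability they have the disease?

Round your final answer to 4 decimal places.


Let D = has disease, + = positive test

Given:
- P(D) = 0.0118 (prevalence)
- P(+|D) = 0.9800 (sensitivity)
- P(-|¬D) = 0.8271 (specificity)
- P(+|¬D) = 0.1729 (false positive rate = 1 - specificity)

Step 1: Find P(+)
P(+) = P(+|D)P(D) + P(+|¬D)P(¬D)
     = 0.9800 × 0.0118 + 0.1729 × 0.9882
     = 0.01156400 + 0.17085978
     = 0.18242378

Step 2: Apply Bayes' theorem for P(D|+)
P(D|+) = P(+|D)P(D) / P(+)
       = 0.01156400 / 0.18242378
       = 0.0634


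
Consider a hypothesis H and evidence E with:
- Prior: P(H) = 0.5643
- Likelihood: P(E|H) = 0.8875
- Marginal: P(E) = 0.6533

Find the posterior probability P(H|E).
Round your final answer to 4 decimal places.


Using Bayes' theorem:

P(H|E) = P(E|H) × P(H) / P(E)
       = 0.8875 × 0.5643 / 0.6533
       = 0.50081625 / 0.6533
       = 0.7666

The evidence strengthens our belief in H.
Prior: 0.5643 → Posterior: 0.7666


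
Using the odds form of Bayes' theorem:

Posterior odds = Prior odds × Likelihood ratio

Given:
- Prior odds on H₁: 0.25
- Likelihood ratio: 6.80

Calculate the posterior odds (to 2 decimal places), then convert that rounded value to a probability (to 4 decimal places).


Step 1: Calculate posterior odds
Posterior odds = Prior odds × LR
               = 0.25 × 6.80
               = 1.70

Step 2: Convert to probability
P(H₁|E) = Posterior odds / (1 + Posterior odds)
       = 1.70 / (1 + 1.70)
       = 1.70 / 2.70
       = 0.6296

The evidence increased P(H₁) from 0.2000 to 0.6296.


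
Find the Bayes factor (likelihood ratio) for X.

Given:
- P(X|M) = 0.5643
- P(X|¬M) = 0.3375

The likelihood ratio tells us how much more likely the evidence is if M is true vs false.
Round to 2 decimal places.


Likelihood Ratio (LR) = P(X|M) / P(X|¬M)

LR = 0.5643 / 0.3375
   = 1.67

The evidence is 1.67 times more likely if M is true than if M is false.
Since LR > 1, the evidence supports M over ¬M.


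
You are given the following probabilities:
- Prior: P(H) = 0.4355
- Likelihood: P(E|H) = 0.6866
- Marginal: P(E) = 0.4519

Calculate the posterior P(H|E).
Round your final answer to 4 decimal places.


Using Bayes' theorem:

P(H|E) = P(E|H) × P(H) / P(E)
       = 0.6866 × 0.4355 / 0.4519
       = 0.29901430 / 0.4519
       = 0.6617

The evidence strengthens our belief in H.
Prior: 0.4355 → Posterior: 0.6617


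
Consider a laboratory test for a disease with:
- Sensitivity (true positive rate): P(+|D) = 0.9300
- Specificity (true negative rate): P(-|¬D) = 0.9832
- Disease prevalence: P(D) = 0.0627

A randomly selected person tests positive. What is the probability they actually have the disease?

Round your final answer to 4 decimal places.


Let D = has disease, + = positive test

Given:
- P(D) = 0.0627 (prevalence)
- P(+|D) = 0.9300 (sensitivity)
- P(-|¬D) = 0.9832 (specificity)
- P(+|¬D) = 0.0168 (false positive rate = 1 - specificity)

Step 1: Find P(+)
P(+) = P(+|D)P(D) + P(+|¬D)P(¬D)
     = 0.9300 × 0.0627 + 0.0168 × 0.9373
     = 0.05831100 + 0.01574664
     = 0.07405764

Step 2: Apply Bayes' theorem for P(D|+)
P(D|+) = P(+|D)P(D) / P(+)
       = 0.05831100 / 0.07405764
       = 0.7874


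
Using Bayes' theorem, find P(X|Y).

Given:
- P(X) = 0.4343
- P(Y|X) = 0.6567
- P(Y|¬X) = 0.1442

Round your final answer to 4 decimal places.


Bayes' theorem: P(X|Y) = P(Y|X) × P(X) / P(Y)

Step 1: Calculate P(Y) using law of total probability
P(Y) = P(Y|X)P(X) + P(Y|¬X)P(¬X)
     = 0.6567 × 0.4343 + 0.1442 × 0.5657
     = 0.28520481 + 0.08157394
     = 0.36677875

Step 2: Apply Bayes' theorem
P(X|Y) = P(Y|X) × P(X) / P(Y)
       = 0.28520481 / 0.36677875
       = 0.7776


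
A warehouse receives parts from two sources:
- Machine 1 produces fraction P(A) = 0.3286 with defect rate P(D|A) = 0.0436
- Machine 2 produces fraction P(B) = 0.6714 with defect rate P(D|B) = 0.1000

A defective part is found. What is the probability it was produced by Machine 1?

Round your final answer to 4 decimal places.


Let A = from Machine 1, D = defective

Given:
- P(A) = 0.3286, P(B) = 0.6714
- P(D|A) = 0.0436, P(D|B) = 0.1000

Step 1: Find P(D)
P(D) = P(D|A)P(A) + P(D|B)P(B)
     = 0.0436 × 0.3286 + 0.1000 × 0.6714
     = 0.01432696 + 0.06714000
     = 0.08146696

Step 2: Apply Bayes' theorem
P(A|D) = P(D|A)P(A) / P(D)
       = 0.01432696 / 0.08146696
       = 0.1759


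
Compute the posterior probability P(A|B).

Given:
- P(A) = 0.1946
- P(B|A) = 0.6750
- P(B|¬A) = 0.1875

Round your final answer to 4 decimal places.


Bayes' theorem: P(A|B) = P(B|A) × P(A) / P(B)

Step 1: Calculate P(B) using law of total probability
P(B) = P(B|A)P(A) + P(B|¬A)P(¬A)
     = 0.6750 × 0.1946 + 0.1875 × 0.8054
     = 0.13135500 + 0.15101250
     = 0.28236750

Step 2: Apply Bayes' theorem
P(A|B) = P(B|A) × P(A) / P(B)
       = 0.13135500 / 0.28236750
       = 0.4652


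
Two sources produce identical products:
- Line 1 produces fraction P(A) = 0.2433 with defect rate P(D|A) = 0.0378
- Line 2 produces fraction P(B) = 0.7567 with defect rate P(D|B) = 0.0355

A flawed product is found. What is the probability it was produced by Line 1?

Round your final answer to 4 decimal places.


Let A = from Line 1, D = flawed

Given:
- P(A) = 0.2433, P(B) = 0.7567
- P(D|A) = 0.0378, P(D|B) = 0.0355

Step 1: Find P(D)
P(D) = P(D|A)P(A) + P(D|B)P(B)
     = 0.0378 × 0.2433 + 0.0355 × 0.7567
     = 0.00919674 + 0.02686285
     = 0.03605959

Step 2: Apply Bayes' theorem
P(A|D) = P(D|A)P(A) / P(D)
       = 0.00919674 / 0.03605959
       = 0.2550


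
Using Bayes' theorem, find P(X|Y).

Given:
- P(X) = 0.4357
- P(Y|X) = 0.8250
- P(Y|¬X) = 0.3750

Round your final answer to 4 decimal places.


Bayes' theorem: P(X|Y) = P(Y|X) × P(X) / P(Y)

Step 1: Calculate P(Y) using law of total probability
P(Y) = P(Y|X)P(X) + P(Y|¬X)P(¬X)
     = 0.8250 × 0.4357 + 0.3750 × 0.5643
     = 0.35945250 + 0.21161250
     = 0.57106500

Step 2: Apply Bayes' theorem
P(X|Y) = P(Y|X) × P(X) / P(Y)
       = 0.35945250 / 0.57106500
       = 0.6294


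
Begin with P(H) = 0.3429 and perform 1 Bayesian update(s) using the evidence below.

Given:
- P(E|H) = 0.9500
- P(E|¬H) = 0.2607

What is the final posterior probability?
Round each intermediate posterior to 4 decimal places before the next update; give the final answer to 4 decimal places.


Sequential Bayesian updating:

Initial prior: P(H) = 0.3429

Update 1:
  P(E) = 0.9500 × 0.3429 + 0.2607 × 0.6571 = 0.32575500 + 0.17130597 = 0.49706097
  P(H|E) = 0.32575500 / 0.49706097 = 0.6554

Final posterior: 0.6554


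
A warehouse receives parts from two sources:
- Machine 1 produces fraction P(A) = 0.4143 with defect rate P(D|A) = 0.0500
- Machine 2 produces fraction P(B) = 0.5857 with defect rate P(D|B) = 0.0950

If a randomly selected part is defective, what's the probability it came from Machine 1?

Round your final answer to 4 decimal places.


Let A = from Machine 1, D = defective

Given:
- P(A) = 0.4143, P(B) = 0.5857
- P(D|A) = 0.0500, P(D|B) = 0.0950

Step 1: Find P(D)
P(D) = P(D|A)P(A) + P(D|B)P(B)
     = 0.0500 × 0.4143 + 0.0950 × 0.5857
     = 0.02071500 + 0.05564150
     = 0.07635650

Step 2: Apply Bayes' theorem
P(A|D) = P(D|A)P(A) / P(D)
       = 0.02071500 / 0.07635650
       = 0.2713


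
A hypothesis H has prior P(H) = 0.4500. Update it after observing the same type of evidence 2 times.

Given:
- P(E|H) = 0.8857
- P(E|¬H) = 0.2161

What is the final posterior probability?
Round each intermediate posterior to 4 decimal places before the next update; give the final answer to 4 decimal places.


Sequential Bayesian updating:

Initial prior: P(H) = 0.4500

Update 1:
  P(E) = 0.8857 × 0.4500 + 0.2161 × 0.5500 = 0.39856500 + 0.11885500 = 0.51742000
  P(H|E) = 0.39856500 / 0.51742000 = 0.7703

Update 2:
  P(E) = 0.8857 × 0.7703 + 0.2161 × 0.2297 = 0.68225471 + 0.04963817 = 0.73189288
  P(H|E) = 0.68225471 / 0.73189288 = 0.9322

Final posterior: 0.9322


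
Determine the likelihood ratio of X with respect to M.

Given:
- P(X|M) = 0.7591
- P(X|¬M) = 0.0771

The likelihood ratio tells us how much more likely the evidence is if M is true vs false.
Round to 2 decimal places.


Likelihood Ratio (LR) = P(X|M) / P(X|¬M)

LR = 0.7591 / 0.0771
   = 9.85

The evidence is 9.85 times more likely if M is true than if M is false.
Since LR > 1, the evidence supports M over ¬M.


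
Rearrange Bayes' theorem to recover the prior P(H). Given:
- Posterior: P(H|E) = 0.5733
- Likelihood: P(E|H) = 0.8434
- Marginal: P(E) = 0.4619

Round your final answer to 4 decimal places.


From Bayes' theorem: P(H|E) = P(E|H) × P(H) / P(E)

Rearranging for P(H):
P(H) = P(H|E) × P(E) / P(E|H)
     = 0.5733 × 0.4619 / 0.8434
     = 0.26480727 / 0.8434
     = 0.3140


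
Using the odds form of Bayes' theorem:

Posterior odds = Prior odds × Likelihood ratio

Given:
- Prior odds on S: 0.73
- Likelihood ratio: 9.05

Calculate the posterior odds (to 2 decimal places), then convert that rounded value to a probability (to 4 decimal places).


Step 1: Calculate posterior odds
Posterior odds = Prior odds × LR
               = 0.73 × 9.05
               = 6.61

Step 2: Convert to probability
P(S|E) = Posterior odds / (1 + Posterior odds)
       = 6.61 / (1 + 6.61)
       = 6.61 / 7.61
       = 0.8686

The evidence increased P(S) from 0.4220 to 0.8686.


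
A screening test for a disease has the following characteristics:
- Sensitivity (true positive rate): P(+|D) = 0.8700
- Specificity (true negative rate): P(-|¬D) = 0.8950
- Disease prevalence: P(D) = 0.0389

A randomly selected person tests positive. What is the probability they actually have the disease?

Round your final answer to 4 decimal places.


Let D = has disease, + = positive test

Given:
- P(D) = 0.0389 (prevalence)
- P(+|D) = 0.8700 (sensitivity)
- P(-|¬D) = 0.8950 (specificity)
- P(+|¬D) = 0.1050 (false positive rate = 1 - specificity)

Step 1: Find P(+)
P(+) = P(+|D)P(D) + P(+|¬D)P(¬D)
     = 0.8700 × 0.0389 + 0.1050 × 0.9611
     = 0.03384300 + 0.10091550
     = 0.13475850

Step 2: Apply Bayes' theorem for P(D|+)
P(D|+) = P(+|D)P(D) / P(+)
       = 0.03384300 / 0.13475850
       = 0.2511


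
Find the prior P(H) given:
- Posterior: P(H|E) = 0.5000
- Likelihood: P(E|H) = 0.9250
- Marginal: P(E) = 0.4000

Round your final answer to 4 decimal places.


From Bayes' theorem: P(H|E) = P(E|H) × P(H) / P(E)

Rearranging for P(H):
P(H) = P(H|E) × P(E) / P(E|H)
     = 0.5000 × 0.4000 / 0.9250
     = 0.20000000 / 0.9250
     = 0.2162


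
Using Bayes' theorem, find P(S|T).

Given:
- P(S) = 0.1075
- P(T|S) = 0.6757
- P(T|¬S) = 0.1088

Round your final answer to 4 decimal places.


Bayes' theorem: P(S|T) = P(T|S) × P(S) / P(T)

Step 1: Calculate P(T) using law of total probability
P(T) = P(T|S)P(S) + P(T|¬S)P(¬S)
     = 0.6757 × 0.1075 + 0.1088 × 0.8925
     = 0.07263775 + 0.09710400
     = 0.16974175

Step 2: Apply Bayes' theorem
P(S|T) = P(T|S) × P(S) / P(T)
       = 0.07263775 / 0.16974175
       = 0.4279


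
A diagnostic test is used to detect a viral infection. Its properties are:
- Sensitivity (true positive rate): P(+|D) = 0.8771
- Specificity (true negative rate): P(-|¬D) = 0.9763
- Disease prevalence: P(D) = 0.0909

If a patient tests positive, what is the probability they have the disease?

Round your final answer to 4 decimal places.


Let D = has disease, + = positive test

Given:
- P(D) = 0.0909 (prevalence)
- P(+|D) = 0.8771 (sensitivity)
- P(-|¬D) = 0.9763 (specificity)
- P(+|¬D) = 0.0237 (false positive rate = 1 - specificity)

Step 1: Find P(+)
P(+) = P(+|D)P(D) + P(+|¬D)P(¬D)
     = 0.8771 × 0.0909 + 0.0237 × 0.9091
     = 0.07972839 + 0.02154567
     = 0.10127406

Step 2: Apply Bayes' theorem for P(D|+)
P(D|+) = P(+|D)P(D) / P(+)
       = 0.07972839 / 0.10127406
       = 0.7873


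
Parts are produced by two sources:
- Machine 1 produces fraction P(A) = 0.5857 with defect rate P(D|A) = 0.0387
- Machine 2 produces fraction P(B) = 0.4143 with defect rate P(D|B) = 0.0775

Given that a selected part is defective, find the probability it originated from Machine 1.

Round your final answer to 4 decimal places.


Let A = from Machine 1, D = defective

Given:
- P(A) = 0.5857, P(B) = 0.4143
- P(D|A) = 0.0387, P(D|B) = 0.0775

Step 1: Find P(D)
P(D) = P(D|A)P(A) + P(D|B)P(B)
     = 0.0387 × 0.5857 + 0.0775 × 0.4143
     = 0.02266659 + 0.03210825
     = 0.05477484

Step 2: Apply Bayes' theorem
P(A|D) = P(D|A)P(A) / P(D)
       = 0.02266659 / 0.05477484
       = 0.4138


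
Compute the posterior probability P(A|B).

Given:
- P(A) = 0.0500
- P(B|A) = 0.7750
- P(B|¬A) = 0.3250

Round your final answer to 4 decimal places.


Bayes' theorem: P(A|B) = P(B|A) × P(A) / P(B)

Step 1: Calculate P(B) using law of total probability
P(B) = P(B|A)P(A) + P(B|¬A)P(¬A)
     = 0.7750 × 0.0500 + 0.3250 × 0.9500
     = 0.03875000 + 0.30875000
     = 0.34750000

Step 2: Apply Bayes' theorem
P(A|B) = P(B|A) × P(A) / P(B)
       = 0.03875000 / 0.34750000
       = 0.1115


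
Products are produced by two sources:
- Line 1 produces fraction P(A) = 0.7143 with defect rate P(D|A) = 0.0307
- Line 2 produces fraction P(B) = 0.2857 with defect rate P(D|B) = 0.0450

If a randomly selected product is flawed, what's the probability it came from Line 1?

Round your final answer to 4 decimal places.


Let A = from Line 1, D = flawed

Given:
- P(A) = 0.7143, P(B) = 0.2857
- P(D|A) = 0.0307, P(D|B) = 0.0450

Step 1: Find P(D)
P(D) = P(D|A)P(A) + P(D|B)P(B)
     = 0.0307 × 0.7143 + 0.0450 × 0.2857
     = 0.02192901 + 0.01285650
     = 0.03478551

Step 2: Apply Bayes' theorem
P(A|D) = P(D|A)P(A) / P(D)
       = 0.02192901 / 0.03478551
       = 0.6304


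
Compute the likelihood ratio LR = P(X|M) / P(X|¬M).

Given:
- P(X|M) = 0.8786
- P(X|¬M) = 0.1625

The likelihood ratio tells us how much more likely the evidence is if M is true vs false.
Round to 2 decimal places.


Likelihood Ratio (LR) = P(X|M) / P(X|¬M)

LR = 0.8786 / 0.1625
   = 5.41

The evidence is 5.41 times more likely if M is true than if M is false.
LR > 1, so observing X raises the odds in favor of M.


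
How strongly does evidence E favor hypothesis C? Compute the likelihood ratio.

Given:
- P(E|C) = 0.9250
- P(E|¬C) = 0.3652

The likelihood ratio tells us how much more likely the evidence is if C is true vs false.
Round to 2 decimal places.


Likelihood Ratio (LR) = P(E|C) / P(E|¬C)

LR = 0.9250 / 0.3652
   = 2.53

The evidence is 2.53 times more likely if C is true than if C is false.
LR > 1, so observing E raises the odds in favor of C.


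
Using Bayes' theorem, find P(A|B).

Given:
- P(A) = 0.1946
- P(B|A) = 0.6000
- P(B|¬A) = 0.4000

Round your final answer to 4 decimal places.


Bayes' theorem: P(A|B) = P(B|A) × P(A) / P(B)

Step 1: Calculate P(B) using law of total probability
P(B) = P(B|A)P(A) + P(B|¬A)P(¬A)
     = 0.6000 × 0.1946 + 0.4000 × 0.8054
     = 0.11676000 + 0.32216000
     = 0.43892000

Step 2: Apply Bayes' theorem
P(A|B) = P(B|A) × P(A) / P(B)
       = 0.11676000 / 0.43892000
       = 0.2660


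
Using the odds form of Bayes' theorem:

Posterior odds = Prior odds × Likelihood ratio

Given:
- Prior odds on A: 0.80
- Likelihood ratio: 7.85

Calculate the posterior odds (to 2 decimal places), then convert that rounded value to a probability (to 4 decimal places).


Step 1: Calculate posterior odds
Posterior odds = Prior odds × LR
               = 0.80 × 7.85
               = 6.28

Step 2: Convert to probability
P(A|E) = Posterior odds / (1 + Posterior odds)
       = 6.28 / (1 + 6.28)
       = 6.28 / 7.28
       = 0.8626

The evidence increased P(A) from 0.4444 to 0.8626.


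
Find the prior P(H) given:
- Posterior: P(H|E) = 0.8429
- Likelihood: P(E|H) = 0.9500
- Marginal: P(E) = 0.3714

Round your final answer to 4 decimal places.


From Bayes' theorem: P(H|E) = P(E|H) × P(H) / P(E)

Rearranging for P(H):
P(H) = P(H|E) × P(E) / P(E|H)
     = 0.8429 × 0.3714 / 0.9500
     = 0.31305306 / 0.9500
     = 0.3295


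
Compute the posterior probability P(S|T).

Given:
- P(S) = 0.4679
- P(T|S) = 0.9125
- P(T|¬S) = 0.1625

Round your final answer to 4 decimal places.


Bayes' theorem: P(S|T) = P(T|S) × P(S) / P(T)

Step 1: Calculate P(T) using law of total probability
P(T) = P(T|S)P(S) + P(T|¬S)P(¬S)
     = 0.9125 × 0.4679 + 0.1625 × 0.5321
     = 0.42695875 + 0.08646625
     = 0.51342500

Step 2: Apply Bayes' theorem
P(S|T) = P(T|S) × P(S) / P(T)
       = 0.42695875 / 0.51342500
       = 0.8316


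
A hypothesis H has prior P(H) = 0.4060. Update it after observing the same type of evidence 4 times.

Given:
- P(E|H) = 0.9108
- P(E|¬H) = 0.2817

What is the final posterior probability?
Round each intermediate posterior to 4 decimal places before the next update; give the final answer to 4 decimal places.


Sequential Bayesian updating:

Initial prior: P(H) = 0.4060

Update 1:
  P(E) = 0.9108 × 0.4060 + 0.2817 × 0.5940 = 0.36978480 + 0.16732980 = 0.53711460
  P(H|E) = 0.36978480 / 0.53711460 = 0.6885

Update 2:
  P(E) = 0.9108 × 0.6885 + 0.2817 × 0.3115 = 0.62708580 + 0.08774955 = 0.71483535
  P(H|E) = 0.62708580 / 0.71483535 = 0.8772

Update 3:
  P(E) = 0.9108 × 0.8772 + 0.2817 × 0.1228 = 0.79895376 + 0.03459276 = 0.83354652
  P(H|E) = 0.79895376 / 0.83354652 = 0.9585

Update 4:
  P(E) = 0.9108 × 0.9585 + 0.2817 × 0.0415 = 0.87300180 + 0.01169055 = 0.88469235
  P(H|E) = 0.87300180 / 0.88469235 = 0.9868

Final posterior: 0.9868


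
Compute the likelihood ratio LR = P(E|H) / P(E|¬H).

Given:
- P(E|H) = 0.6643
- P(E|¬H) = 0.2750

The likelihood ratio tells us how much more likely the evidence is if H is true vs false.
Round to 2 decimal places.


Likelihood Ratio (LR) = P(E|H) / P(E|¬H)

LR = 0.6643 / 0.2750
   = 2.42

The evidence is 2.42 times more likely if H is true than if H is false.
Because LR exceeds 1, E is evidence for H.


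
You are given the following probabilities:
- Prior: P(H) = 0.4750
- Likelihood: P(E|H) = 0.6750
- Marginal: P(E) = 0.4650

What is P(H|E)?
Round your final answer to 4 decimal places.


Using Bayes' theorem:

P(H|E) = P(E|H) × P(H) / P(E)
       = 0.6750 × 0.4750 / 0.4650
       = 0.32062500 / 0.4650
       = 0.6895

The evidence strengthens our belief in H.
Prior: 0.4750 → Posterior: 0.6895


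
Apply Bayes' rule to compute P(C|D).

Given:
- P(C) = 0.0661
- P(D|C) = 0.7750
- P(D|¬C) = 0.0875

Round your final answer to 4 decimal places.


Bayes' theorem: P(C|D) = P(D|C) × P(C) / P(D)

Step 1: Calculate P(D) using law of total probability
P(D) = P(D|C)P(C) + P(D|¬C)P(¬C)
     = 0.7750 × 0.0661 + 0.0875 × 0.9339
     = 0.05122750 + 0.08171625
     = 0.13294375

Step 2: Apply Bayes' theorem
P(C|D) = P(D|C) × P(C) / P(D)
       = 0.05122750 / 0.13294375
       = 0.3853


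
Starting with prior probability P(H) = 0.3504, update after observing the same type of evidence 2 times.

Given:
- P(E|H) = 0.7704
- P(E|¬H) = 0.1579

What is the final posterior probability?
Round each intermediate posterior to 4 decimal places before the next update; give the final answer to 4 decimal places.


Sequential Bayesian updating:

Initial prior: P(H) = 0.3504

Update 1:
  P(E) = 0.7704 × 0.3504 + 0.1579 × 0.6496 = 0.26994816 + 0.10257184 = 0.37252000
  P(H|E) = 0.26994816 / 0.37252000 = 0.7247

Update 2:
  P(E) = 0.7704 × 0.7247 + 0.1579 × 0.2753 = 0.55830888 + 0.04346987 = 0.60177875
  P(H|E) = 0.55830888 / 0.60177875 = 0.9278

Final posterior: 0.9278


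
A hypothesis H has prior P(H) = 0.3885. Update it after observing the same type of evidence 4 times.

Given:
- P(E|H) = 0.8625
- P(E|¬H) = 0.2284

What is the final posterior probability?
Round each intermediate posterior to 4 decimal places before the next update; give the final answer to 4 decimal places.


Sequential Bayesian updating:

Initial prior: P(H) = 0.3885

Update 1:
  P(E) = 0.8625 × 0.3885 + 0.2284 × 0.6115 = 0.33508125 + 0.13966660 = 0.47474785
  P(H|E) = 0.33508125 / 0.47474785 = 0.7058

Update 2:
  P(E) = 0.8625 × 0.7058 + 0.2284 × 0.2942 = 0.60875250 + 0.06719528 = 0.67594778
  P(H|E) = 0.60875250 / 0.67594778 = 0.9006

Update 3:
  P(E) = 0.8625 × 0.9006 + 0.2284 × 0.0994 = 0.77676750 + 0.02270296 = 0.79947046
  P(H|E) = 0.77676750 / 0.79947046 = 0.9716

Update 4:
  P(E) = 0.8625 × 0.9716 + 0.2284 × 0.0284 = 0.83800500 + 0.00648656 = 0.84449156
  P(H|E) = 0.83800500 / 0.84449156 = 0.9923

Final posterior: 0.9923


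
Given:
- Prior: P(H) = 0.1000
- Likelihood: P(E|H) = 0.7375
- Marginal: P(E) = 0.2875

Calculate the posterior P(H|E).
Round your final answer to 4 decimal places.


Using Bayes' theorem:

P(H|E) = P(E|H) × P(H) / P(E)
       = 0.7375 × 0.1000 / 0.2875
       = 0.07375000 / 0.2875
       = 0.2565

The evidence strengthens our belief in H.
Prior: 0.1000 → Posterior: 0.2565


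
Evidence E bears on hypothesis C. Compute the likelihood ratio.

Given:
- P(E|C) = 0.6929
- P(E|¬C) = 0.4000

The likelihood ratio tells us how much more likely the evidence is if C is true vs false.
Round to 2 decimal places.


Likelihood Ratio (LR) = P(E|C) / P(E|¬C)

LR = 0.6929 / 0.4000
   = 1.73

The evidence is 1.73 times more likely if C is true than if C is false.
Because LR exceeds 1, E is evidence for C.


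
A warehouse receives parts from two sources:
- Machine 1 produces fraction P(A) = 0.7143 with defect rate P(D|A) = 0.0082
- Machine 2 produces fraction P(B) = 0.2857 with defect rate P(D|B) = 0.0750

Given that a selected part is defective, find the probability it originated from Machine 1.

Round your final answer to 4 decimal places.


Let A = from Machine 1, D = defective

Given:
- P(A) = 0.7143, P(B) = 0.2857
- P(D|A) = 0.0082, P(D|B) = 0.0750

Step 1: Find P(D)
P(D) = P(D|A)P(A) + P(D|B)P(B)
     = 0.0082 × 0.7143 + 0.0750 × 0.2857
     = 0.00585726 + 0.02142750
     = 0.02728476

Step 2: Apply Bayes' theorem
P(A|D) = P(D|A)P(A) / P(D)
       = 0.00585726 / 0.02728476
       = 0.2147


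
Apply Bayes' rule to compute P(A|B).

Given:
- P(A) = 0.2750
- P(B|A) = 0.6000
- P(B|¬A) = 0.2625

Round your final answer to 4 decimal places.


Bayes' theorem: P(A|B) = P(B|A) × P(A) / P(B)

Step 1: Calculate P(B) using law of total probability
P(B) = P(B|A)P(A) + P(B|¬A)P(¬A)
     = 0.6000 × 0.2750 + 0.2625 × 0.7250
     = 0.16500000 + 0.19031250
     = 0.35531250

Step 2: Apply Bayes' theorem
P(A|B) = P(B|A) × P(A) / P(B)
       = 0.16500000 / 0.35531250
       = 0.4644


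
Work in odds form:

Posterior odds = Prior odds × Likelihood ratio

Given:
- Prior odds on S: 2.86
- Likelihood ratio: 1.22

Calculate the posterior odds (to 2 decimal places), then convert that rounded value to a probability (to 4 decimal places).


Step 1: Calculate posterior odds
Posterior odds = Prior odds × LR
               = 2.86 × 1.22
               = 3.49

Step 2: Convert to probability
P(S|E) = Posterior odds / (1 + Posterior odds)
       = 3.49 / (1 + 3.49)
       = 3.49 / 4.49
       = 0.7773

The evidence increased P(S) from 0.7409 to 0.7773.


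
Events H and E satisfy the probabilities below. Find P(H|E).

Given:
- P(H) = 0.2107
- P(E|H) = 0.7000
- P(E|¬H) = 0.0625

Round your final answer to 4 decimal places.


Bayes' theorem: P(H|E) = P(E|H) × P(H) / P(E)

Step 1: Calculate P(E) using law of total probability
P(E) = P(E|H)P(H) + P(E|¬H)P(¬H)
     = 0.7000 × 0.2107 + 0.0625 × 0.7893
     = 0.14749000 + 0.04933125
     = 0.19682125

Step 2: Apply Bayes' theorem
P(H|E) = P(E|H) × P(H) / P(E)
       = 0.14749000 / 0.19682125
       = 0.7494


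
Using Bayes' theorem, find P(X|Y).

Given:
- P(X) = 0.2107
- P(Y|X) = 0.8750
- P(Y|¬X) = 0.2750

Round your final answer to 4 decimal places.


Bayes' theorem: P(X|Y) = P(Y|X) × P(X) / P(Y)

Step 1: Calculate P(Y) using law of total probability
P(Y) = P(Y|X)P(X) + P(Y|¬X)P(¬X)
     = 0.8750 × 0.2107 + 0.2750 × 0.7893
     = 0.18436250 + 0.21705750
     = 0.40142000

Step 2: Apply Bayes' theorem
P(X|Y) = P(Y|X) × P(X) / P(Y)
       = 0.18436250 / 0.40142000
       = 0.4593


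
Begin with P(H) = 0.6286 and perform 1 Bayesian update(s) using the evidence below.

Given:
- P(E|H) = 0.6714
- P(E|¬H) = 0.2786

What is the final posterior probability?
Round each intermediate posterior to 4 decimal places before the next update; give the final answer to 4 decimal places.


Sequential Bayesian updating:

Initial prior: P(H) = 0.6286

Update 1:
  P(E) = 0.6714 × 0.6286 + 0.2786 × 0.3714 = 0.42204204 + 0.10347204 = 0.52551408
  P(H|E) = 0.42204204 / 0.52551408 = 0.8031

Final posterior: 0.8031


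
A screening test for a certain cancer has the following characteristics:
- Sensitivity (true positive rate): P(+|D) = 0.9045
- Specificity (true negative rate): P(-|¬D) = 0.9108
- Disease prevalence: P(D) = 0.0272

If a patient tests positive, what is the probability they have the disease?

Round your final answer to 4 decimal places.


Let D = has disease, + = positive test

Given:
- P(D) = 0.0272 (prevalence)
- P(+|D) = 0.9045 (sensitivity)
- P(-|¬D) = 0.9108 (specificity)
- P(+|¬D) = 0.0892 (false positive rate = 1 - specificity)

Step 1: Find P(+)
P(+) = P(+|D)P(D) + P(+|¬D)P(¬D)
     = 0.9045 × 0.0272 + 0.0892 × 0.9728
     = 0.02460240 + 0.08677376
     = 0.11137616

Step 2: Apply Bayes' theorem for P(D|+)
P(D|+) = P(+|D)P(D) / P(+)
       = 0.02460240 / 0.11137616
       = 0.2209


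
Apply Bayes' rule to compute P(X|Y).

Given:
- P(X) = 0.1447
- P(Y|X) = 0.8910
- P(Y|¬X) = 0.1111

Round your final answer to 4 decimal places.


Bayes' theorem: P(X|Y) = P(Y|X) × P(X) / P(Y)

Step 1: Calculate P(Y) using law of total probability
P(Y) = P(Y|X)P(X) + P(Y|¬X)P(¬X)
     = 0.8910 × 0.1447 + 0.1111 × 0.8553
     = 0.12892770 + 0.09502383
     = 0.22395153

Step 2: Apply Bayes' theorem
P(X|Y) = P(Y|X) × P(X) / P(Y)
       = 0.12892770 / 0.22395153
       = 0.5757


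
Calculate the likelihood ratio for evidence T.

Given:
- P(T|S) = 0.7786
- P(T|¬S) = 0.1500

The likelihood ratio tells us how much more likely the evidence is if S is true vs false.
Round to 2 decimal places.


Likelihood Ratio (LR) = P(T|S) / P(T|¬S)

LR = 0.7786 / 0.1500
   = 5.19

The evidence is 5.19 times more likely if S is true than if S is false.
LR > 1, so observing T raises the odds in favor of S.


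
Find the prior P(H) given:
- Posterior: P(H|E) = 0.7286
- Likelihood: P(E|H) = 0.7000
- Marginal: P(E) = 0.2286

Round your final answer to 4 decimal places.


From Bayes' theorem: P(H|E) = P(E|H) × P(H) / P(E)

Rearranging for P(H):
P(H) = P(H|E) × P(E) / P(E|H)
     = 0.7286 × 0.2286 / 0.7000
     = 0.16655796 / 0.7000
     = 0.2379


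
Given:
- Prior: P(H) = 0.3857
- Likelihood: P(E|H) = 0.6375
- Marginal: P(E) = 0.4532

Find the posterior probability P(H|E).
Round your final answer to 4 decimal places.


Using Bayes' theorem:

P(H|E) = P(E|H) × P(H) / P(E)
       = 0.6375 × 0.3857 / 0.4532
       = 0.24588375 / 0.4532
       = 0.5426

The evidence strengthens our belief in H.
Prior: 0.3857 → Posterior: 0.5426


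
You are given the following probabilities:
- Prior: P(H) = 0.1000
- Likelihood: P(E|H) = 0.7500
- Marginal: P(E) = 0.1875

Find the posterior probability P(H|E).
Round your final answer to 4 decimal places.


Using Bayes' theorem:

P(H|E) = P(E|H) × P(H) / P(E)
       = 0.7500 × 0.1000 / 0.1875
       = 0.07500000 / 0.1875
       = 0.4000

The evidence strengthens our belief in H.
Prior: 0.1000 → Posterior: 0.4000


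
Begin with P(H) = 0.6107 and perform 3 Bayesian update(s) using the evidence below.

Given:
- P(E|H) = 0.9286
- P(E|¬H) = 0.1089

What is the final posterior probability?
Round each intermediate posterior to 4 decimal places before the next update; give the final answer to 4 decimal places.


Sequential Bayesian updating:

Initial prior: P(H) = 0.6107

Update 1:
  P(E) = 0.9286 × 0.6107 + 0.1089 × 0.3893 = 0.56709602 + 0.04239477 = 0.60949079
  P(H|E) = 0.56709602 / 0.60949079 = 0.9304

Update 2:
  P(E) = 0.9286 × 0.9304 + 0.1089 × 0.0696 = 0.86396944 + 0.00757944 = 0.87154888
  P(H|E) = 0.86396944 / 0.87154888 = 0.9913

Update 3:
  P(E) = 0.9286 × 0.9913 + 0.1089 × 0.0087 = 0.92052118 + 0.00094743 = 0.92146861
  P(H|E) = 0.92052118 / 0.92146861 = 0.9990

Final posterior: 0.9990


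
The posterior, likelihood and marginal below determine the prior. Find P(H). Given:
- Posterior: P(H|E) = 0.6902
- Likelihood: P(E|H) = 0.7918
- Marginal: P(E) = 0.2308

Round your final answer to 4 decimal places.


From Bayes' theorem: P(H|E) = P(E|H) × P(H) / P(E)

Rearranging for P(H):
P(H) = P(H|E) × P(E) / P(E|H)
     = 0.6902 × 0.2308 / 0.7918
     = 0.15929816 / 0.7918
     = 0.2012


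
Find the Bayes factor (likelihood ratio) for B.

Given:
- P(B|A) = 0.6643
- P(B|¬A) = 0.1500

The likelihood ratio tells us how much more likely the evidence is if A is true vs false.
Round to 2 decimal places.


Likelihood Ratio (LR) = P(B|A) / P(B|¬A)

LR = 0.6643 / 0.1500
   = 4.43

The evidence is 4.43 times more likely if A is true than if A is false.
LR > 1, so observing B raises the odds in favor of A.


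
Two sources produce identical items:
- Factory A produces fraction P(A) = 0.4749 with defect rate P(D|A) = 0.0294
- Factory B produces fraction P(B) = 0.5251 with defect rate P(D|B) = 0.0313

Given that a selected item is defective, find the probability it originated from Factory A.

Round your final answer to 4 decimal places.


Let A = from Factory A, D = defective

Given:
- P(A) = 0.4749, P(B) = 0.5251
- P(D|A) = 0.0294, P(D|B) = 0.0313

Step 1: Find P(D)
P(D) = P(D|A)P(A) + P(D|B)P(B)
     = 0.0294 × 0.4749 + 0.0313 × 0.5251
     = 0.01396206 + 0.01643563
     = 0.03039769

Step 2: Apply Bayes' theorem
P(A|D) = P(D|A)P(A) / P(D)
       = 0.01396206 / 0.03039769
       = 0.4593


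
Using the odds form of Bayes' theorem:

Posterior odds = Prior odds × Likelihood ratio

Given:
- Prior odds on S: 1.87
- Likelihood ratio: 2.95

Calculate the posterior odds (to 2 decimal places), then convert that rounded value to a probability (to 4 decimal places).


Step 1: Calculate posterior odds
Posterior odds = Prior odds × LR
               = 1.87 × 2.95
               = 5.52

Step 2: Convert to probability
P(S|E) = Posterior odds / (1 + Posterior odds)
       = 5.52 / (1 + 5.52)
       = 5.52 / 6.52
       = 0.8466

The evidence increased P(S) from 0.6516 to 0.8466.


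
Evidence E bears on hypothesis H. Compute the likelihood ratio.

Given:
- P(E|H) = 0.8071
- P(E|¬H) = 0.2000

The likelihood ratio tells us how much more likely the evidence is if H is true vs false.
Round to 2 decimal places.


Likelihood Ratio (LR) = P(E|H) / P(E|¬H)

LR = 0.8071 / 0.2000
   = 4.04

The evidence is 4.04 times more likely if H is true than if H is false.
LR > 1, so observing E raises the odds in favor of H.
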